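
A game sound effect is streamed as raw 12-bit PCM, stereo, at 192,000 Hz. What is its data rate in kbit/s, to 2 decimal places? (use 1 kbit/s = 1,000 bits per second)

4608.00 kbit/s

Bit rate = 192,000 × 12 × 2 = 4,608,000 bits/s.
= 4608.00 kbit/s.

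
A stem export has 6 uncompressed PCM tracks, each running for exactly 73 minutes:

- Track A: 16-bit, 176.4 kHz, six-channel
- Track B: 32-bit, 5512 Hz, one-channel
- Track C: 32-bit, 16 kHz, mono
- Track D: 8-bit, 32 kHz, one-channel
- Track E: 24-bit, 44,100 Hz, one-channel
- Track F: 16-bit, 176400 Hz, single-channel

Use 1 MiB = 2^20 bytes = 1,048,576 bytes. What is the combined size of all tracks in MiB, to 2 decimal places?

11361.48 MiB

exactly 73 minutes = 4,380 s.
Track A: 176,400 × 4,380 × 2 × 6 = 9,271,584,000 bytes.
Track B: 5,512 × 4,380 × 4 × 1 = 96,570,240 bytes.
Track C: 16,000 × 4,380 × 4 × 1 = 280,320,000 bytes.
Track D: 32,000 × 4,380 × 1 × 1 = 140,160,000 bytes.
Track E: 44,100 × 4,380 × 3 × 1 = 579,474,000 bytes.
Track F: 176,400 × 4,380 × 2 × 1 = 1,545,264,000 bytes.
Total = 11,913,372,240 bytes = 11361.48 MiB.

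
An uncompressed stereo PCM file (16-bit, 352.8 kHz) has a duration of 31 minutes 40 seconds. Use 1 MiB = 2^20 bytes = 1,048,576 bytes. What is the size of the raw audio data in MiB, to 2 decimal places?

Duration = 31 minutes 40 seconds = 1,900 s.
Bytes = 352,800 samples/s × 1,900 s × 2 bytes/sample × 2 ch = 2,681,280,000 bytes.
2,681,280,000 / 1,048,576 = 2557.07 MiB.

2557.07 MiB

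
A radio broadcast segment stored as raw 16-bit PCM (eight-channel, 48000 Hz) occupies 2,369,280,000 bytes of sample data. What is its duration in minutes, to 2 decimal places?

Byte rate = 48,000 × 2 × 8 = 768,000 bytes/s.
Duration = 2,369,280,000 / 768,000 = 3,085 s.
3,085 s / 60 = 51.42 minutes.

51.42 minutes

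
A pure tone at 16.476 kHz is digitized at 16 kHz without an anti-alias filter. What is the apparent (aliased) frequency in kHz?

Nyquist = 16,000/2 = 8,000 Hz; 16,476 Hz exceeds it.
Alias = |16,476 − 1×16,000| = |16,476 − 16,000| = 476 Hz = 0.476 kHz.

0.476 kHz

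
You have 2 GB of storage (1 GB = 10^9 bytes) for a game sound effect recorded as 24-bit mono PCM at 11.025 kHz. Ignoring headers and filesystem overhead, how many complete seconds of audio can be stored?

Uncompressed byte rate = 11,025 × 3 × 1 = 33,075 bytes/s.
Capacity = 2 × 1,000,000,000 = 2,000,000,000 bytes.
2,000,000,000 / 33,075 ≈ 60468.63 s → 60,468 seconds.

60,468 seconds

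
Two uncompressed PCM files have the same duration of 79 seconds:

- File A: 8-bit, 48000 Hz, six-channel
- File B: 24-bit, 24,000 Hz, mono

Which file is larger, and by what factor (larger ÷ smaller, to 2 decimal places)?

File A: 48,000 × 1 × 6 = 288,000 bytes/s.
File B: 24,000 × 3 × 1 = 72,000 bytes/s.
File A is larger; ratio = 22,752,000 / 5,688,000 = 4.00.

File A, by a factor of 4.00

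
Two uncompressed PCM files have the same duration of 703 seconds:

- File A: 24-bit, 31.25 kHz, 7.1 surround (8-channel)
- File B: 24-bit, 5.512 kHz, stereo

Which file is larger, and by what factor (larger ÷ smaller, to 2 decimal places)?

File A, by a factor of 22.68

File A: 31,250 × 3 × 8 = 750,000 bytes/s.
File B: 5,512 × 3 × 2 = 33,072 bytes/s.
File A is larger; ratio = 527,250,000 / 23,249,616 = 22.68.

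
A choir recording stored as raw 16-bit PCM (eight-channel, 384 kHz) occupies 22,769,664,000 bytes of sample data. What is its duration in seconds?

3,706 seconds

Byte rate = 384,000 × 2 × 8 = 6,144,000 bytes/s.
Duration = 22,769,664,000 / 6,144,000 = 3,706 s.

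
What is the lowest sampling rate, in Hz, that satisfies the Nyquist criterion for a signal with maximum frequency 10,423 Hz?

20,846 Hz

Minimum sample rate = 2 × 10,423 Hz = 20,846 Hz.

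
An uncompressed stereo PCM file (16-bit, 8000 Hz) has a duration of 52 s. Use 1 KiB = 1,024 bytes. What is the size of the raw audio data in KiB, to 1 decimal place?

Bytes = 8,000 samples/s × 52 s × 2 bytes/sample × 2 ch = 1,664,000 bytes.
1,664,000 / 1,024 = 1625.0 KiB.

1625.0 KiB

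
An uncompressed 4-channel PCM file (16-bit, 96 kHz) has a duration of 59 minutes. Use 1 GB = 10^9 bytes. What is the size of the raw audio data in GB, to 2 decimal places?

2.72 GB

Duration = 59 minutes = 3,540 s.
Bytes = 96,000 samples/s × 3,540 s × 2 bytes/sample × 4 ch = 2,718,720,000 bytes.
2,718,720,000 / 1,000,000,000 = 2.72 GB.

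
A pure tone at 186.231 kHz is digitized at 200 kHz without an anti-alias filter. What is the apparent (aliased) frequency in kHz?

13.769 kHz

Nyquist = 200,000/2 = 100,000 Hz; 186,231 Hz exceeds it.
Alias = |186,231 − 1×200,000| = |186,231 − 200,000| = 13,769 Hz = 13.769 kHz.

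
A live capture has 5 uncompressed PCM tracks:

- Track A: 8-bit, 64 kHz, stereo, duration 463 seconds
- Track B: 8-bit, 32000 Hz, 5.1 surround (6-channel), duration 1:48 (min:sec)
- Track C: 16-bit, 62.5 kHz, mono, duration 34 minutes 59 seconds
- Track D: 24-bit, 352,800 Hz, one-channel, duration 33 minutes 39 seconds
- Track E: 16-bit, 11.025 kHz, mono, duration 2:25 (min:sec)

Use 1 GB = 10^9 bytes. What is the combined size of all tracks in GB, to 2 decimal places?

Track A: 64,000 × 463 × 1 × 2 = 59,264,000 bytes.
Track B: 1:48 (min:sec) = 108 s; 32,000 × 108 × 1 × 6 = 20,736,000 bytes.
Track C: 34 minutes 59 seconds = 2,099 s; 62,500 × 2,099 × 2 × 1 = 262,375,000 bytes.
Track D: 33 minutes 39 seconds = 2,019 s; 352,800 × 2,019 × 3 × 1 = 2,136,909,600 bytes.
Track E: 2:25 (min:sec) = 145 s; 11,025 × 145 × 2 × 1 = 3,197,250 bytes.
Total = 2,482,481,850 bytes = 2.48 GB.

2.48 GB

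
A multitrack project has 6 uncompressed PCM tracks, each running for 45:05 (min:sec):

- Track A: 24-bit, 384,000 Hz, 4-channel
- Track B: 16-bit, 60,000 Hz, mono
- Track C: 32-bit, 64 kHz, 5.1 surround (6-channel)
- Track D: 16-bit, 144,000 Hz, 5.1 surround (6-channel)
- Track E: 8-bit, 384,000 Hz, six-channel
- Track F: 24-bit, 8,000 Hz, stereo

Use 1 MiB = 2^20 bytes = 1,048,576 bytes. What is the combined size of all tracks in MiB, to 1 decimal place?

26684.3 MiB

45:05 (min:sec) = 2,705 s.
Track A: 384,000 × 2,705 × 3 × 4 = 12,464,640,000 bytes.
Track B: 60,000 × 2,705 × 2 × 1 = 324,600,000 bytes.
Track C: 64,000 × 2,705 × 4 × 6 = 4,154,880,000 bytes.
Track D: 144,000 × 2,705 × 2 × 6 = 4,674,240,000 bytes.
Track E: 384,000 × 2,705 × 1 × 6 = 6,232,320,000 bytes.
Track F: 8,000 × 2,705 × 3 × 2 = 129,840,000 bytes.
Total = 27,980,520,000 bytes = 26684.3 MiB.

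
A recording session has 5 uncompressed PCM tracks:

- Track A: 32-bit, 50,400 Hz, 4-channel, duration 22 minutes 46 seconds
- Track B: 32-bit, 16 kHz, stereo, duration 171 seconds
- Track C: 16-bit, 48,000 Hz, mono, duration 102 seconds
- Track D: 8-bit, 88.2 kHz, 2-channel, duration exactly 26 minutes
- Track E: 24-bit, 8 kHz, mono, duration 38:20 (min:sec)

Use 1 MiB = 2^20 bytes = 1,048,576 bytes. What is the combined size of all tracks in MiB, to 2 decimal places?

1395.80 MiB

Track A: 22 minutes 46 seconds = 1,366 s; 50,400 × 1,366 × 4 × 4 = 1,101,542,400 bytes.
Track B: 16,000 × 171 × 4 × 2 = 21,888,000 bytes.
Track C: 48,000 × 102 × 2 × 1 = 9,792,000 bytes.
Track D: exactly 26 minutes = 1,560 s; 88,200 × 1,560 × 1 × 2 = 275,184,000 bytes.
Track E: 38:20 (min:sec) = 2,300 s; 8,000 × 2,300 × 3 × 1 = 55,200,000 bytes.
Total = 1,463,606,400 bytes = 1395.80 MiB.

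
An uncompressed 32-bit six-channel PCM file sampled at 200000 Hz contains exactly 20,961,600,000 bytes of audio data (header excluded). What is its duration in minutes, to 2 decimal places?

72.78 minutes

Byte rate = 200,000 × 4 × 6 = 4,800,000 bytes/s.
Duration = 20,961,600,000 / 4,800,000 = 4,367 s.
4,367 s / 60 = 72.78 minutes.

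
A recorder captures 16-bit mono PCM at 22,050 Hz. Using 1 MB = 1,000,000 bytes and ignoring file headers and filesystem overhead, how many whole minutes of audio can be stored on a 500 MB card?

188 minutes

Uncompressed byte rate = 22,050 × 2 × 1 = 44,100 bytes/s.
Capacity = 500 × 1,000,000 = 500,000,000 bytes.
500,000,000 / 44,100 ≈ 11337.87 s → 188 minutes.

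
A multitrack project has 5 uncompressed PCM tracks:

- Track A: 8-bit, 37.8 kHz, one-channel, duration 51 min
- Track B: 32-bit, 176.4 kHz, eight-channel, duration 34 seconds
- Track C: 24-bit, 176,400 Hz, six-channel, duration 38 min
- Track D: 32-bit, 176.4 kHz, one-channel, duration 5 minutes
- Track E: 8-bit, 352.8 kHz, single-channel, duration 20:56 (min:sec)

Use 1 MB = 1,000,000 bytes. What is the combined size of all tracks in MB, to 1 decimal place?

8201.8 MB

Track A: 51 min = 3,060 s; 37,800 × 3,060 × 1 × 1 = 115,668,000 bytes.
Track B: 176,400 × 34 × 4 × 8 = 191,923,200 bytes.
Track C: 38 min = 2,280 s; 176,400 × 2,280 × 3 × 6 = 7,239,456,000 bytes.
Track D: 5 minutes = 300 s; 176,400 × 300 × 4 × 1 = 211,680,000 bytes.
Track E: 20:56 (min:sec) = 1,256 s; 352,800 × 1,256 × 1 × 1 = 443,116,800 bytes.
Total = 8,201,844,000 bytes = 8201.8 MB.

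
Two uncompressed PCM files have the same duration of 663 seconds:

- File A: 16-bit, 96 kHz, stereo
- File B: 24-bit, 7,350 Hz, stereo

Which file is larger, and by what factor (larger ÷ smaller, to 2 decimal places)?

File A: 96,000 × 2 × 2 = 384,000 bytes/s.
File B: 7,350 × 3 × 2 = 44,100 bytes/s.
File A is larger; ratio = 254,592,000 / 29,238,300 = 8.71.

File A, by a factor of 8.71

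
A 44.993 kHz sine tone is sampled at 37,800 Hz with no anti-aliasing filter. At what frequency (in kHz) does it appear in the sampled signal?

Nyquist = 37,800/2 = 18,900 Hz; 44,993 Hz exceeds it.
Alias = |44,993 − 1×37,800| = |44,993 − 37,800| = 7,193 Hz = 7.193 kHz.

7.193 kHz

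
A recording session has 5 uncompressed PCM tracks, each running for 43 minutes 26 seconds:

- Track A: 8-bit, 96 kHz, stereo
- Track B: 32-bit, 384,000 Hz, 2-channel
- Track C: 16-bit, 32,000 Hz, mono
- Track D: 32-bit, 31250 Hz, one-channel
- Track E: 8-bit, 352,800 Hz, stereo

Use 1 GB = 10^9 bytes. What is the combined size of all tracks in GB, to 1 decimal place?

10.8 GB

43 minutes 26 seconds = 2,606 s.
Track A: 96,000 × 2,606 × 1 × 2 = 500,352,000 bytes.
Track B: 384,000 × 2,606 × 4 × 2 = 8,005,632,000 bytes.
Track C: 32,000 × 2,606 × 2 × 1 = 166,784,000 bytes.
Track D: 31,250 × 2,606 × 4 × 1 = 325,750,000 bytes.
Track E: 352,800 × 2,606 × 1 × 2 = 1,838,793,600 bytes.
Total = 10,837,311,600 bytes = 10.8 GB.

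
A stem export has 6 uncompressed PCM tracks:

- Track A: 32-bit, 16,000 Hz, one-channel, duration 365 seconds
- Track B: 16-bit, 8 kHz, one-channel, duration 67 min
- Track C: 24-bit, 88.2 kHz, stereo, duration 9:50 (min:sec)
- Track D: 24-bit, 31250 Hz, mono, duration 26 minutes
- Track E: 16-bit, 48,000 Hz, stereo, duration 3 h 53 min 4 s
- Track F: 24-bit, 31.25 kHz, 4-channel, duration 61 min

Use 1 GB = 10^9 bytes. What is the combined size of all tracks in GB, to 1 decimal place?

4.6 GB

Track A: 16,000 × 365 × 4 × 1 = 23,360,000 bytes.
Track B: 67 min = 4,020 s; 8,000 × 4,020 × 2 × 1 = 64,320,000 bytes.
Track C: 9:50 (min:sec) = 590 s; 88,200 × 590 × 3 × 2 = 312,228,000 bytes.
Track D: 26 minutes = 1,560 s; 31,250 × 1,560 × 3 × 1 = 146,250,000 bytes.
Track E: 3 h 53 min 4 s = 13,984 s; 48,000 × 13,984 × 2 × 2 = 2,684,928,000 bytes.
Track F: 61 min = 3,660 s; 31,250 × 3,660 × 3 × 4 = 1,372,500,000 bytes.
Total = 4,603,586,000 bytes = 4.6 GB.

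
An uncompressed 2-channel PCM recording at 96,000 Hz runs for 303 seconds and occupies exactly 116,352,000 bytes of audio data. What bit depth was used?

Bytes per sample = 116,352,000 / (96,000 × 303 × 2) = 116,352,000 / 58,176,000 = 2.
Bit depth = 2 × 8 = 16 bits.

16 bits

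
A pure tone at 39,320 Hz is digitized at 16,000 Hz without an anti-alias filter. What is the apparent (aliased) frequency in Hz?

Nyquist = 16,000/2 = 8,000 Hz; 39,320 Hz exceeds it.
Alias = |39,320 − 2×16,000| = |39,320 − 32,000| = 7,320 Hz.

7,320 Hz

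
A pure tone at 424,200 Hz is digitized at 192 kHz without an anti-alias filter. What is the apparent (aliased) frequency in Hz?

40,200 Hz

Nyquist = 192,000/2 = 96,000 Hz; 424,200 Hz exceeds it.
Alias = |424,200 − 2×192,000| = |424,200 − 384,000| = 40,200 Hz.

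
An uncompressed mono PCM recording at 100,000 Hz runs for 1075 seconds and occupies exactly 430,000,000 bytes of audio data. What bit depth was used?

Bytes per sample = 430,000,000 / (100,000 × 1,075 × 1) = 430,000,000 / 107,500,000 = 4.
Bit depth = 4 × 8 = 32 bits.

32 bits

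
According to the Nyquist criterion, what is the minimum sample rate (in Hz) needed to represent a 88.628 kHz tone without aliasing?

Minimum sample rate = 2 × 88,628 Hz = 177,256 Hz.

177,256 Hz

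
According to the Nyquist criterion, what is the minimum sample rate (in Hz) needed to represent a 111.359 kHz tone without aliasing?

Minimum sample rate = 2 × 111,359 Hz = 222,718 Hz.

222,718 Hz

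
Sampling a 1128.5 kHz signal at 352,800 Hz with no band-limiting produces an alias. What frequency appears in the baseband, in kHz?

70.1 kHz

Nyquist = 352,800/2 = 176,400 Hz; 1,128,500 Hz exceeds it.
Alias = |1,128,500 − 3×352,800| = |1,128,500 − 1,058,400| = 70,100 Hz = 70.1 kHz.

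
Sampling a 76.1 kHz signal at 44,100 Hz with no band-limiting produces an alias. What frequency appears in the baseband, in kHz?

12.1 kHz

Nyquist = 44,100/2 = 22,050 Hz; 76,100 Hz exceeds it.
Alias = |76,100 − 2×44,100| = |76,100 − 88,200| = 12,100 Hz = 12.1 kHz.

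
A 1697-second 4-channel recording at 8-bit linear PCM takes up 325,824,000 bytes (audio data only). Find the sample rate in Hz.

48,000 Hz

Bytes = sample_rate × seconds × bytes_per_sample × channels.
sample_rate = 325,824,000 / (1,697 × 1 × 4) = 325,824,000 / 6,788 = 48,000 Hz.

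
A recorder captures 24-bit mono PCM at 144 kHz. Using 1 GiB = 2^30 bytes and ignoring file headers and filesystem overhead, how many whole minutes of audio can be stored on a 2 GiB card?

Uncompressed byte rate = 144,000 × 3 × 1 = 432,000 bytes/s.
Capacity = 2 × 1,073,741,824 = 2,147,483,648 bytes.
2,147,483,648 / 432,000 ≈ 4971.03 s → 82 minutes.

82 minutes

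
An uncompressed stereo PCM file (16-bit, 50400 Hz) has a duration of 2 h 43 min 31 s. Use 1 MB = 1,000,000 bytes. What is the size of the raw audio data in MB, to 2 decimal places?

Duration = 2 h 43 min 31 s = 9,811 s.
Bytes = 50,400 samples/s × 9,811 s × 2 bytes/sample × 2 ch = 1,977,897,600 bytes.
1,977,897,600 / 1,000,000 = 1977.90 MB.

1977.90 MB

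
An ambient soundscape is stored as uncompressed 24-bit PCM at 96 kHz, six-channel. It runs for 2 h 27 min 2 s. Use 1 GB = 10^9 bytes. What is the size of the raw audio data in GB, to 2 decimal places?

Duration = 2 h 27 min 2 s = 8,822 s.
Bytes = 96,000 samples/s × 8,822 s × 3 bytes/sample × 6 ch = 15,244,416,000 bytes.
15,244,416,000 / 1,000,000,000 = 15.24 GB.

15.24 GB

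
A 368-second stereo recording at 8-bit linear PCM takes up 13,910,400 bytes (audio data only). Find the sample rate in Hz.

18,900 Hz

Bytes = sample_rate × seconds × bytes_per_sample × channels.
sample_rate = 13,910,400 / (368 × 1 × 2) = 13,910,400 / 736 = 18,900 Hz.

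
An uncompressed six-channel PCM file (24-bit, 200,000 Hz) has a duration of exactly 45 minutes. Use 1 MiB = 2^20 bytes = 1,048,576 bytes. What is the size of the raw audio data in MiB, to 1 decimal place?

Duration = exactly 45 minutes = 2,700 s.
Bytes = 200,000 samples/s × 2,700 s × 3 bytes/sample × 6 ch = 9,720,000,000 bytes.
9,720,000,000 / 1,048,576 = 9269.7 MiB.

9269.7 MiB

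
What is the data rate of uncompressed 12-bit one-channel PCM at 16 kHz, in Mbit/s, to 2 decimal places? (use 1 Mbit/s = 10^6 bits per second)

0.19 Mbit/s

Bit rate = 16,000 × 12 × 1 = 192,000 bits/s.
= 0.19 Mbit/s.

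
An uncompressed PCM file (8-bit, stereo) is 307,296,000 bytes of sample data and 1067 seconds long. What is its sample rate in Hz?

144,000 Hz

Bytes = sample_rate × seconds × bytes_per_sample × channels.
sample_rate = 307,296,000 / (1,067 × 1 × 2) = 307,296,000 / 2,134 = 144,000 Hz.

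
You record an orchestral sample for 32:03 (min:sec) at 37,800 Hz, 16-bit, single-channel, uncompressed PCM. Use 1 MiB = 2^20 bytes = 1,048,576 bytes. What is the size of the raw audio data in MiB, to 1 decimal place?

138.6 MiB

Duration = 32:03 (min:sec) = 1,923 s.
Bytes = 37,800 samples/s × 1,923 s × 2 bytes/sample × 1 ch = 145,378,800 bytes.
145,378,800 / 1,048,576 = 138.6 MiB.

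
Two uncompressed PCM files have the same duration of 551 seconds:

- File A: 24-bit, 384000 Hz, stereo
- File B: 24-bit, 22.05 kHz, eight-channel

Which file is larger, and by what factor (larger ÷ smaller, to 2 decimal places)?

File A: 384,000 × 3 × 2 = 2,304,000 bytes/s.
File B: 22,050 × 3 × 8 = 529,200 bytes/s.
File A is larger; ratio = 1,269,504,000 / 291,589,200 = 4.35.

File A, by a factor of 4.35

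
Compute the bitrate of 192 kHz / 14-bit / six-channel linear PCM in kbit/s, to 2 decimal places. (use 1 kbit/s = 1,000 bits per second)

16128.00 kbit/s

Bit rate = 192,000 × 14 × 6 = 16,128,000 bits/s.
= 16128.00 kbit/s.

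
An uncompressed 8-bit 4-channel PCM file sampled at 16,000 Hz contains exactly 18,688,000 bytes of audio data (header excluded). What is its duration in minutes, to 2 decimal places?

Byte rate = 16,000 × 1 × 4 = 64,000 bytes/s.
Duration = 18,688,000 / 64,000 = 292 s.
292 s / 60 = 4.87 minutes.

4.87 minutes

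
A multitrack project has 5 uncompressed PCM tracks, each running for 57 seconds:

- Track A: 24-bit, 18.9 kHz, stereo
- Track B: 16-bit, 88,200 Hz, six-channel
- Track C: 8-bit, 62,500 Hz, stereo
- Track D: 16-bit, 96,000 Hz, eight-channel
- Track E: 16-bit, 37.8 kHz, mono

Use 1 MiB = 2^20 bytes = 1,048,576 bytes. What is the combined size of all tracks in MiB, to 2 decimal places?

Track A: 18,900 × 57 × 3 × 2 = 6,463,800 bytes.
Track B: 88,200 × 57 × 2 × 6 = 60,328,800 bytes.
Track C: 62,500 × 57 × 1 × 2 = 7,125,000 bytes.
Track D: 96,000 × 57 × 2 × 8 = 87,552,000 bytes.
Track E: 37,800 × 57 × 2 × 1 = 4,309,200 bytes.
Total = 165,778,800 bytes = 158.10 MiB.

158.10 MiB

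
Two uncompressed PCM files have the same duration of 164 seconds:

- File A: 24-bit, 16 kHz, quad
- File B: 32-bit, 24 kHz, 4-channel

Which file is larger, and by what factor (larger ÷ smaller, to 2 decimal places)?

File B, by a factor of 2.00

File A: 16,000 × 3 × 4 = 192,000 bytes/s.
File B: 24,000 × 4 × 4 = 384,000 bytes/s.
File B is larger; ratio = 62,976,000 / 31,488,000 = 2.00.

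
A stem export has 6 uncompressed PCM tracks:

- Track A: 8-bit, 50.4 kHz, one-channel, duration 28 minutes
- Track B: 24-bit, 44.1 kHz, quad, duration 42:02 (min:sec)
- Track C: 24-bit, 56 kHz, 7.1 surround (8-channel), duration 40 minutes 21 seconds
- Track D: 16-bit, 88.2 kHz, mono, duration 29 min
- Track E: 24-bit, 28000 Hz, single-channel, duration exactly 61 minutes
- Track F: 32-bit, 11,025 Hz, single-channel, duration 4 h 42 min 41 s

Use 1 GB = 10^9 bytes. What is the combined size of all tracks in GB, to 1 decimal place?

6.0 GB

Track A: 28 minutes = 1,680 s; 50,400 × 1,680 × 1 × 1 = 84,672,000 bytes.
Track B: 42:02 (min:sec) = 2,522 s; 44,100 × 2,522 × 3 × 4 = 1,334,642,400 bytes.
Track C: 40 minutes 21 seconds = 2,421 s; 56,000 × 2,421 × 3 × 8 = 3,253,824,000 bytes.
Track D: 29 min = 1,740 s; 88,200 × 1,740 × 2 × 1 = 306,936,000 bytes.
Track E: exactly 61 minutes = 3,660 s; 28,000 × 3,660 × 3 × 1 = 307,440,000 bytes.
Track F: 4 h 42 min 41 s = 16,961 s; 11,025 × 16,961 × 4 × 1 = 747,980,100 bytes.
Total = 6,035,494,500 bytes = 6.0 GB.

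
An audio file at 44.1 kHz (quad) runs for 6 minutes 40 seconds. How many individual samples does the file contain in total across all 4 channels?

70,560,000 samples

6 minutes 40 seconds = 400 s.
44,100 × 400 s × 4 ch = 70,560,000 samples.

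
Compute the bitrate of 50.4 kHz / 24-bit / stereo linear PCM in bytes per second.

302,400 bytes/s

Bit rate = 50,400 × 24 × 2 = 2,419,200 bits/s.
2,419,200 / 8 = 302,400 bytes/s.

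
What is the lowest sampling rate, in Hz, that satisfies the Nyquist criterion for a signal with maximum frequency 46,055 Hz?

92,110 Hz

Minimum sample rate = 2 × 46,055 Hz = 92,110 Hz.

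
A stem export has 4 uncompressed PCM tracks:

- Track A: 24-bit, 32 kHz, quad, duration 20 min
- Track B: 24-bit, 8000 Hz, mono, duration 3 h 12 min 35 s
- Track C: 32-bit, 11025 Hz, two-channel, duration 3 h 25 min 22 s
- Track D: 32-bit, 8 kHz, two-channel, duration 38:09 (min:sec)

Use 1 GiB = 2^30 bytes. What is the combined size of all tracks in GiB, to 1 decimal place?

1.8 GiB

Track A: 20 min = 1,200 s; 32,000 × 1,200 × 3 × 4 = 460,800,000 bytes.
Track B: 3 h 12 min 35 s = 11,555 s; 8,000 × 11,555 × 3 × 1 = 277,320,000 bytes.
Track C: 3 h 25 min 22 s = 12,322 s; 11,025 × 12,322 × 4 × 2 = 1,086,800,400 bytes.
Track D: 38:09 (min:sec) = 2,289 s; 8,000 × 2,289 × 4 × 2 = 146,496,000 bytes.
Total = 1,971,416,400 bytes = 1.8 GiB.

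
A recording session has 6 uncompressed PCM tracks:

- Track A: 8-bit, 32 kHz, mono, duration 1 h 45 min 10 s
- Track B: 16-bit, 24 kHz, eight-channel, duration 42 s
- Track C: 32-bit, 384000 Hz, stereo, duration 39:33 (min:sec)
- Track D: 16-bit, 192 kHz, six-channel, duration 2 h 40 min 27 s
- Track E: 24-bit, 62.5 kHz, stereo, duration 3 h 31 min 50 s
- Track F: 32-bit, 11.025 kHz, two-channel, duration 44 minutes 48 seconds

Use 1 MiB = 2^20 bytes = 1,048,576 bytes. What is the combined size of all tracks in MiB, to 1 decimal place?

33084.7 MiB

Track A: 1 h 45 min 10 s = 6,310 s; 32,000 × 6,310 × 1 × 1 = 201,920,000 bytes.
Track B: 24,000 × 42 × 2 × 8 = 16,128,000 bytes.
Track C: 39:33 (min:sec) = 2,373 s; 384,000 × 2,373 × 4 × 2 = 7,289,856,000 bytes.
Track D: 2 h 40 min 27 s = 9,627 s; 192,000 × 9,627 × 2 × 6 = 22,180,608,000 bytes.
Track E: 3 h 31 min 50 s = 12,710 s; 62,500 × 12,710 × 3 × 2 = 4,766,250,000 bytes.
Track F: 44 minutes 48 seconds = 2,688 s; 11,025 × 2,688 × 4 × 2 = 237,081,600 bytes.
Total = 34,691,843,600 bytes = 33084.7 MiB.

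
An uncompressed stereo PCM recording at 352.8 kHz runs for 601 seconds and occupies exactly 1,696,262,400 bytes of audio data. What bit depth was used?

Bytes per sample = 1,696,262,400 / (352,800 × 601 × 2) = 1,696,262,400 / 424,065,600 = 4.
Bit depth = 4 × 8 = 32 bits.

32 bits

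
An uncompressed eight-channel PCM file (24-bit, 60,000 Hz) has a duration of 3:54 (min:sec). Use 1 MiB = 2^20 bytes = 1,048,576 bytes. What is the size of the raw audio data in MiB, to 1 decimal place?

Duration = 3:54 (min:sec) = 234 s.
Bytes = 60,000 samples/s × 234 s × 3 bytes/sample × 8 ch = 336,960,000 bytes.
336,960,000 / 1,048,576 = 321.4 MiB.

321.4 MiB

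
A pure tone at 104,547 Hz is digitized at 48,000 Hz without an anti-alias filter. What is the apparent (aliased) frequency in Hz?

8,547 Hz

Nyquist = 48,000/2 = 24,000 Hz; 104,547 Hz exceeds it.
Alias = |104,547 − 2×48,000| = |104,547 − 96,000| = 8,547 Hz.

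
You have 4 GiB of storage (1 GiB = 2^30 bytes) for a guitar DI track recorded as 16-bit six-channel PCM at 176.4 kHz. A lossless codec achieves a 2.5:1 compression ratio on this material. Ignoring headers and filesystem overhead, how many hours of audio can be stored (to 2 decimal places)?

Uncompressed byte rate = 176,400 × 2 × 6 = 2,116,800 bytes/s.
After 2.5:1 compression, effective rate ≈ 846720 bytes/s.
Capacity = 4 × 1,073,741,824 = 4,294,967,296 bytes.
4,294,967,296 / effective rate ≈ 5072.48 s → 1.41 hours.

1.41 hours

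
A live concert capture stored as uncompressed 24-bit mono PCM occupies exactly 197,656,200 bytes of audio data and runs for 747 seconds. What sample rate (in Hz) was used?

Bytes = sample_rate × seconds × bytes_per_sample × channels.
sample_rate = 197,656,200 / (747 × 3 × 1) = 197,656,200 / 2,241 = 88,200 Hz.

88,200 Hz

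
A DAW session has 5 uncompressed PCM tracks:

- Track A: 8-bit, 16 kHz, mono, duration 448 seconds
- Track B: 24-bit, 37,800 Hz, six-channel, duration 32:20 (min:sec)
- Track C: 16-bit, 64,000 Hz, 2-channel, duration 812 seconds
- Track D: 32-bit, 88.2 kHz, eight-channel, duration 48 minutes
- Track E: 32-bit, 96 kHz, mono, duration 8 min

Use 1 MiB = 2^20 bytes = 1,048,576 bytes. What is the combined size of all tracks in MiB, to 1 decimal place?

Track A: 16,000 × 448 × 1 × 1 = 7,168,000 bytes.
Track B: 32:20 (min:sec) = 1,940 s; 37,800 × 1,940 × 3 × 6 = 1,319,976,000 bytes.
Track C: 64,000 × 812 × 2 × 2 = 207,872,000 bytes.
Track D: 48 minutes = 2,880 s; 88,200 × 2,880 × 4 × 8 = 8,128,512,000 bytes.
Track E: 8 min = 480 s; 96,000 × 480 × 4 × 1 = 184,320,000 bytes.
Total = 9,847,848,000 bytes = 9391.6 MiB.

9391.6 MiB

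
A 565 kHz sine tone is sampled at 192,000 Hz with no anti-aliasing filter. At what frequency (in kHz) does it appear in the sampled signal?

11 kHz

Nyquist = 192,000/2 = 96,000 Hz; 565,000 Hz exceeds it.
Alias = |565,000 − 3×192,000| = |565,000 − 576,000| = 11,000 Hz = 11 kHz.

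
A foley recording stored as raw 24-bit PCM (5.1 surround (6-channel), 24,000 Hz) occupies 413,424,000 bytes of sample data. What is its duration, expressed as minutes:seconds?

Byte rate = 24,000 × 3 × 6 = 432,000 bytes/s.
Duration = 413,424,000 / 432,000 = 957 s.
957 s = 15:57.

15:57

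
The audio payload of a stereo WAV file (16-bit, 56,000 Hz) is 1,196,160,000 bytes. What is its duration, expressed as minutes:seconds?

89:00

Byte rate = 56,000 × 2 × 2 = 224,000 bytes/s.
Duration = 1,196,160,000 / 224,000 = 5,340 s.
5,340 s = 89:00.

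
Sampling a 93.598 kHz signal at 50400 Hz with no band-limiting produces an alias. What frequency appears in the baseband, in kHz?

7.202 kHz

Nyquist = 50,400/2 = 25,200 Hz; 93,598 Hz exceeds it.
Alias = |93,598 − 2×50,400| = |93,598 − 100,800| = 7,202 Hz = 7.202 kHz.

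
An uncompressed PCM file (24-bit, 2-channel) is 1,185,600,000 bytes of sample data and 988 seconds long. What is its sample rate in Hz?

200,000 Hz

Bytes = sample_rate × seconds × bytes_per_sample × channels.
sample_rate = 1,185,600,000 / (988 × 3 × 2) = 1,185,600,000 / 5,928 = 200,000 Hz.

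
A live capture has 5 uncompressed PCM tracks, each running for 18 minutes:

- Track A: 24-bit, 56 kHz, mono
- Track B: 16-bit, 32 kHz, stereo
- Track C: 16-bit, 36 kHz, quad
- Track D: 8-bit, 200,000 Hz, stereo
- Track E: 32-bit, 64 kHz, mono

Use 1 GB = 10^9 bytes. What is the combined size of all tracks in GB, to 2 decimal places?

18 minutes = 1,080 s.
Track A: 56,000 × 1,080 × 3 × 1 = 181,440,000 bytes.
Track B: 32,000 × 1,080 × 2 × 2 = 138,240,000 bytes.
Track C: 36,000 × 1,080 × 2 × 4 = 311,040,000 bytes.
Track D: 200,000 × 1,080 × 1 × 2 = 432,000,000 bytes.
Track E: 64,000 × 1,080 × 4 × 1 = 276,480,000 bytes.
Total = 1,339,200,000 bytes = 1.34 GB.

1.34 GB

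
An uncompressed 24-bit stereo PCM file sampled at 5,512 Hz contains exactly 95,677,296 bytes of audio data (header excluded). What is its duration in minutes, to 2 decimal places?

48.22 minutes

Byte rate = 5,512 × 3 × 2 = 33,072 bytes/s.
Duration = 95,677,296 / 33,072 = 2,893 s.
2,893 s / 60 = 48.22 minutes.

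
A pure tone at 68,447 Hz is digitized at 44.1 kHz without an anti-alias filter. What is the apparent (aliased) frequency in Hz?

19,753 Hz

Nyquist = 44,100/2 = 22,050 Hz; 68,447 Hz exceeds it.
Alias = |68,447 − 2×44,100| = |68,447 − 88,200| = 19,753 Hz.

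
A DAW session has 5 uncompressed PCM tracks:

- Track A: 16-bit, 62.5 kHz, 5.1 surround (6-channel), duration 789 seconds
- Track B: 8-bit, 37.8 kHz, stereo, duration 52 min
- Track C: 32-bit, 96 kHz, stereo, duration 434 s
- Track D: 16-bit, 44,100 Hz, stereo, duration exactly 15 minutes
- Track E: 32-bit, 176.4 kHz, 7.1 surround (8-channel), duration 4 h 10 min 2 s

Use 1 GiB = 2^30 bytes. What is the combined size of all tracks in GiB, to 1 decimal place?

Track A: 62,500 × 789 × 2 × 6 = 591,750,000 bytes.
Track B: 52 min = 3,120 s; 37,800 × 3,120 × 1 × 2 = 235,872,000 bytes.
Track C: 96,000 × 434 × 4 × 2 = 333,312,000 bytes.
Track D: exactly 15 minutes = 900 s; 44,100 × 900 × 2 × 2 = 158,760,000 bytes.
Track E: 4 h 10 min 2 s = 15,002 s; 176,400 × 15,002 × 4 × 8 = 84,683,289,600 bytes.
Total = 86,002,983,600 bytes = 80.1 GiB.

80.1 GiB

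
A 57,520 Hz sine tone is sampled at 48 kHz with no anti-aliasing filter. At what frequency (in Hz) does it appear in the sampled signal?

Nyquist = 48,000/2 = 24,000 Hz; 57,520 Hz exceeds it.
Alias = |57,520 − 1×48,000| = |57,520 − 48,000| = 9,520 Hz.

9,520 Hz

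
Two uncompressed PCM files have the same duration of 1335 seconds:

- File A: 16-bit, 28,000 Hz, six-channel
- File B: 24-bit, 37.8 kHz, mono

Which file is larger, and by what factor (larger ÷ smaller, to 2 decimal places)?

File A, by a factor of 2.96

File A: 28,000 × 2 × 6 = 336,000 bytes/s.
File B: 37,800 × 3 × 1 = 113,400 bytes/s.
File A is larger; ratio = 448,560,000 / 151,389,000 = 2.96.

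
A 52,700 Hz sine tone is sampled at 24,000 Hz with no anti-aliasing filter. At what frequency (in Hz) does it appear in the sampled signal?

4,700 Hz

Nyquist = 24,000/2 = 12,000 Hz; 52,700 Hz exceeds it.
Alias = |52,700 − 2×24,000| = |52,700 − 48,000| = 4,700 Hz.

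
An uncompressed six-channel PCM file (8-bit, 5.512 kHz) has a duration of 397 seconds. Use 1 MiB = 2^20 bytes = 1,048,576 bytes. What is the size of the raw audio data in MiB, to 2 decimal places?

Bytes = 5,512 samples/s × 397 s × 1 bytes/sample × 6 ch = 13,129,584 bytes.
13,129,584 / 1,048,576 = 12.52 MiB.

12.52 MiB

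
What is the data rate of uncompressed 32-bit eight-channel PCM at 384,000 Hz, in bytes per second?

Bit rate = 384,000 × 32 × 8 = 98,304,000 bits/s.
98,304,000 / 8 = 12,288,000 bytes/s.

12,288,000 bytes/s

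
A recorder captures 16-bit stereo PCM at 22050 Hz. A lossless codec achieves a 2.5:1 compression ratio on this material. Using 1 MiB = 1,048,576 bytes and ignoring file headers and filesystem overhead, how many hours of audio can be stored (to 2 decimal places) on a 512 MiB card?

4.23 hours

Uncompressed byte rate = 22,050 × 2 × 2 = 88,200 bytes/s.
After 2.5:1 compression, effective rate ≈ 35280 bytes/s.
Capacity = 512 × 1,048,576 = 536,870,912 bytes.
536,870,912 / effective rate ≈ 15217.43 s → 4.23 hours.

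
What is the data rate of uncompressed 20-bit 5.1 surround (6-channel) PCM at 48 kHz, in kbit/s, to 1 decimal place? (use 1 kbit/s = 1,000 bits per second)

5760.0 kbit/s

Bit rate = 48,000 × 20 × 6 = 5,760,000 bits/s.
= 5760.0 kbit/s.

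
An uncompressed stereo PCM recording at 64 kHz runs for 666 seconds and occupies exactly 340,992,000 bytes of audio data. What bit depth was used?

32 bits

Bytes per sample = 340,992,000 / (64,000 × 666 × 2) = 340,992,000 / 85,248,000 = 4.
Bit depth = 4 × 8 = 32 bits.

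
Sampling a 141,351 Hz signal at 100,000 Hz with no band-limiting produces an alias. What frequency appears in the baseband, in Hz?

Nyquist = 100,000/2 = 50,000 Hz; 141,351 Hz exceeds it.
Alias = |141,351 − 1×100,000| = |141,351 − 100,000| = 41,351 Hz.

41,351 Hz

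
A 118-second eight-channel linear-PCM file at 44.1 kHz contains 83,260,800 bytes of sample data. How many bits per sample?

Bytes per sample = 83,260,800 / (44,100 × 118 × 8) = 83,260,800 / 41,630,400 = 2.
Bit depth = 2 × 8 = 16 bits.

16 bits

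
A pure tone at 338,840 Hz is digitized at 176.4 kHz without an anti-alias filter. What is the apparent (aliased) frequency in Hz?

Nyquist = 176,400/2 = 88,200 Hz; 338,840 Hz exceeds it.
Alias = |338,840 − 2×176,400| = |338,840 − 352,800| = 13,960 Hz.

13,960 Hz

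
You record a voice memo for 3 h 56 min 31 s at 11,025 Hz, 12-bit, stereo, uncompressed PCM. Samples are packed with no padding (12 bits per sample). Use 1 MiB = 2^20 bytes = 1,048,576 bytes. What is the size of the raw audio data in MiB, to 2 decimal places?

447.62 MiB

Duration = 3 h 56 min 31 s = 14,191 s.
Bits = 11,025 × 14,191 × 12 × 2 = 3,754,938,600 bits = 469,367,325 bytes.
469,367,325 / 1,048,576 = 447.62 MiB.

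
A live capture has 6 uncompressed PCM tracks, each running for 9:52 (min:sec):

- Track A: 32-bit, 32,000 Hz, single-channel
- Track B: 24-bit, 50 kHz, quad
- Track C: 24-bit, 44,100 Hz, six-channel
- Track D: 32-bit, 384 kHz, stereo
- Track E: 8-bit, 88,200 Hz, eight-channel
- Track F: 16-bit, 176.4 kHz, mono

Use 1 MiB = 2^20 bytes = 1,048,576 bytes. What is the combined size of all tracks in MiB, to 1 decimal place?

9:52 (min:sec) = 592 s.
Track A: 32,000 × 592 × 4 × 1 = 75,776,000 bytes.
Track B: 50,000 × 592 × 3 × 4 = 355,200,000 bytes.
Track C: 44,100 × 592 × 3 × 6 = 469,929,600 bytes.
Track D: 384,000 × 592 × 4 × 2 = 1,818,624,000 bytes.
Track E: 88,200 × 592 × 1 × 8 = 417,715,200 bytes.
Track F: 176,400 × 592 × 2 × 1 = 208,857,600 bytes.
Total = 3,346,102,400 bytes = 3191.1 MiB.

3191.1 MiB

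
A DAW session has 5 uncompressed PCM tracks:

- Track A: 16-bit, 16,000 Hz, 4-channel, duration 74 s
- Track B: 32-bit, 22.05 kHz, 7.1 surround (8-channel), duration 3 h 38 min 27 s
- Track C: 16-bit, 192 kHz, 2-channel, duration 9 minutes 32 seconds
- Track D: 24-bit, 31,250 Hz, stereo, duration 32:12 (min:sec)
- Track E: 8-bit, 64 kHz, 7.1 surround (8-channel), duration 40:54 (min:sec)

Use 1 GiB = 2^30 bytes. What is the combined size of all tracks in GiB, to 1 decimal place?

Track A: 16,000 × 74 × 2 × 4 = 9,472,000 bytes.
Track B: 3 h 38 min 27 s = 13,107 s; 22,050 × 13,107 × 4 × 8 = 9,248,299,200 bytes.
Track C: 9 minutes 32 seconds = 572 s; 192,000 × 572 × 2 × 2 = 439,296,000 bytes.
Track D: 32:12 (min:sec) = 1,932 s; 31,250 × 1,932 × 3 × 2 = 362,250,000 bytes.
Track E: 40:54 (min:sec) = 2,454 s; 64,000 × 2,454 × 1 × 8 = 1,256,448,000 bytes.
Total = 11,315,765,200 bytes = 10.5 GiB.

10.5 GiB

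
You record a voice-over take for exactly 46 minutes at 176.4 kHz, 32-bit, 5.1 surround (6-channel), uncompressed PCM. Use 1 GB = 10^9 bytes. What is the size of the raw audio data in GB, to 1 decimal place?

11.7 GB

Duration = exactly 46 minutes = 2,760 s.
Bytes = 176,400 samples/s × 2,760 s × 4 bytes/sample × 6 ch = 11,684,736,000 bytes.
11,684,736,000 / 1,000,000,000 = 11.7 GB.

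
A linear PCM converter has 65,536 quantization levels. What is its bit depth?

16 bits

log2(65,536) = 16.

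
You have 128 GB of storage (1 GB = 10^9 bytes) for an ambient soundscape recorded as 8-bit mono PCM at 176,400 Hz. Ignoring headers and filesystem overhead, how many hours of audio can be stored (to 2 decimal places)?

201.56 hours

Uncompressed byte rate = 176,400 × 1 × 1 = 176,400 bytes/s.
Capacity = 128 × 1,000,000,000 = 128,000,000,000 bytes.
128,000,000,000 / 176,400 ≈ 725623.58 s → 201.56 hours.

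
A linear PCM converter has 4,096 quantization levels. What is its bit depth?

log2(4,096) = 12.

12 bits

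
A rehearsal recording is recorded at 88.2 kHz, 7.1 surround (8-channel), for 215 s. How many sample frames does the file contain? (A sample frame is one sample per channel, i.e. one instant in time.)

18,963,000 sample frames

88,200 samples/s × 215 s = 18,963,000 frames.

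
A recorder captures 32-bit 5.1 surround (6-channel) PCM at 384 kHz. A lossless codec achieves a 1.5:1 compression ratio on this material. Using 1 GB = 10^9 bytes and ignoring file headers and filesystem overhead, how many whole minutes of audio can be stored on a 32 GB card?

86 minutes

Uncompressed byte rate = 384,000 × 4 × 6 = 9,216,000 bytes/s.
After 1.5:1 compression, effective rate ≈ 6144000 bytes/s.
Capacity = 32 × 1,000,000,000 = 32,000,000,000 bytes.
32,000,000,000 / effective rate ≈ 5208.33 s → 86 minutes.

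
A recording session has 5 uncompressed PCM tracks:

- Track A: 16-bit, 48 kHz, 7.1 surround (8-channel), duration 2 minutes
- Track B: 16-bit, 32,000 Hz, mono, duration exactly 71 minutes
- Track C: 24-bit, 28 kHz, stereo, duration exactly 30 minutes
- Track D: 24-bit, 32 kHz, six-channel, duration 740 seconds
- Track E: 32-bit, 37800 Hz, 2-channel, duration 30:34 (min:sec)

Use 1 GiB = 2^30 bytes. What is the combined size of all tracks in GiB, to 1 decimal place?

1.5 GiB

Track A: 2 minutes = 120 s; 48,000 × 120 × 2 × 8 = 92,160,000 bytes.
Track B: exactly 71 minutes = 4,260 s; 32,000 × 4,260 × 2 × 1 = 272,640,000 bytes.
Track C: exactly 30 minutes = 1,800 s; 28,000 × 1,800 × 3 × 2 = 302,400,000 bytes.
Track D: 32,000 × 740 × 3 × 6 = 426,240,000 bytes.
Track E: 30:34 (min:sec) = 1,834 s; 37,800 × 1,834 × 4 × 2 = 554,601,600 bytes.
Total = 1,648,041,600 bytes = 1.5 GiB.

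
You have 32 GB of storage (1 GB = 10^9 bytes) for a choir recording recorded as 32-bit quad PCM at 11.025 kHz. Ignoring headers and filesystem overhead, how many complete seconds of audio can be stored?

181,405 seconds

Uncompressed byte rate = 11,025 × 4 × 4 = 176,400 bytes/s.
Capacity = 32 × 1,000,000,000 = 32,000,000,000 bytes.
32,000,000,000 / 176,400 ≈ 181405.9 s → 181,405 seconds.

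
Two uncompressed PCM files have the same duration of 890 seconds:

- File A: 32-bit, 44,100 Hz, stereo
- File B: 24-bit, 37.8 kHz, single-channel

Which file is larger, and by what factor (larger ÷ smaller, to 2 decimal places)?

File A, by a factor of 3.11

File A: 44,100 × 4 × 2 = 352,800 bytes/s.
File B: 37,800 × 3 × 1 = 113,400 bytes/s.
File A is larger; ratio = 313,992,000 / 100,926,000 = 3.11.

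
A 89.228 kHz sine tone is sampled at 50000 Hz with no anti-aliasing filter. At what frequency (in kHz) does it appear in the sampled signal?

10.772 kHz

Nyquist = 50,000/2 = 25,000 Hz; 89,228 Hz exceeds it.
Alias = |89,228 − 2×50,000| = |89,228 − 100,000| = 10,772 Hz = 10.772 kHz.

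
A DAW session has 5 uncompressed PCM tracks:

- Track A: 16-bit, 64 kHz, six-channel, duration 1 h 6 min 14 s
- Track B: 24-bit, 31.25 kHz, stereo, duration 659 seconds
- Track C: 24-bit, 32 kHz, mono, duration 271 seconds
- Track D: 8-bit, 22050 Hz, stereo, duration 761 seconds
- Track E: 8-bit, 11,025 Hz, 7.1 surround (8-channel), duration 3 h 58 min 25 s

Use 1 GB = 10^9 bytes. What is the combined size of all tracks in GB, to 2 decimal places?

4.50 GB

Track A: 1 h 6 min 14 s = 3,974 s; 64,000 × 3,974 × 2 × 6 = 3,052,032,000 bytes.
Track B: 31,250 × 659 × 3 × 2 = 123,562,500 bytes.
Track C: 32,000 × 271 × 3 × 1 = 26,016,000 bytes.
Track D: 22,050 × 761 × 1 × 2 = 33,560,100 bytes.
Track E: 3 h 58 min 25 s = 14,305 s; 11,025 × 14,305 × 1 × 8 = 1,261,701,000 bytes.
Total = 4,496,871,600 bytes = 4.50 GB.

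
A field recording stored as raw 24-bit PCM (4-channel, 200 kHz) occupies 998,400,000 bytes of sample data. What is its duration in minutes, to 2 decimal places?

Byte rate = 200,000 × 3 × 4 = 2,400,000 bytes/s.
Duration = 998,400,000 / 2,400,000 = 416 s.
416 s / 60 = 6.93 minutes.

6.93 minutes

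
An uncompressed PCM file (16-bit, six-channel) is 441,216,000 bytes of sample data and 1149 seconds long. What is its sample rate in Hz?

32,000 Hz

Bytes = sample_rate × seconds × bytes_per_sample × channels.
sample_rate = 441,216,000 / (1,149 × 2 × 6) = 441,216,000 / 13,788 = 32,000 Hz.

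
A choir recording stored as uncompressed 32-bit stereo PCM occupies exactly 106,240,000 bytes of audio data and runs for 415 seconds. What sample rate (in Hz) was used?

Bytes = sample_rate × seconds × bytes_per_sample × channels.
sample_rate = 106,240,000 / (415 × 4 × 2) = 106,240,000 / 3,320 = 32,000 Hz.

32,000 Hz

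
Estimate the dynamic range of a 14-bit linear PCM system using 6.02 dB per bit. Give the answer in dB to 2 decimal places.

14 × 6.02 = 84.28 dB.

84.28 dB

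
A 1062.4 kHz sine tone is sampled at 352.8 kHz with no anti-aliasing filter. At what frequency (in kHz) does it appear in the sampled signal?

4 kHz

Nyquist = 352,800/2 = 176,400 Hz; 1,062,400 Hz exceeds it.
Alias = |1,062,400 − 3×352,800| = |1,062,400 − 1,058,400| = 4,000 Hz = 4 kHz.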